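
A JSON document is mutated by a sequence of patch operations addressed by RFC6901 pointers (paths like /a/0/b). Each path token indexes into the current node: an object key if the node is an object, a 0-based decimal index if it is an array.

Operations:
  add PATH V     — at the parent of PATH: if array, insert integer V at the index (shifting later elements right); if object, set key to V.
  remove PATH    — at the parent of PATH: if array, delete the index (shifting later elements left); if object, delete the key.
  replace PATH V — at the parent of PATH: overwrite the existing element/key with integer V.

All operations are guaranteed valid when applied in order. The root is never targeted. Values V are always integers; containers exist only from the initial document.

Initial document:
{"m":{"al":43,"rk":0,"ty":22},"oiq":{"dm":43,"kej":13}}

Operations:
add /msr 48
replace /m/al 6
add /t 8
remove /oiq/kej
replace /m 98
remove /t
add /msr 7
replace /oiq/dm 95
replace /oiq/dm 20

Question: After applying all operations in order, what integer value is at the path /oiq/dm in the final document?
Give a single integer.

Answer: 20

Derivation:
After op 1 (add /msr 48): {"m":{"al":43,"rk":0,"ty":22},"msr":48,"oiq":{"dm":43,"kej":13}}
After op 2 (replace /m/al 6): {"m":{"al":6,"rk":0,"ty":22},"msr":48,"oiq":{"dm":43,"kej":13}}
After op 3 (add /t 8): {"m":{"al":6,"rk":0,"ty":22},"msr":48,"oiq":{"dm":43,"kej":13},"t":8}
After op 4 (remove /oiq/kej): {"m":{"al":6,"rk":0,"ty":22},"msr":48,"oiq":{"dm":43},"t":8}
After op 5 (replace /m 98): {"m":98,"msr":48,"oiq":{"dm":43},"t":8}
After op 6 (remove /t): {"m":98,"msr":48,"oiq":{"dm":43}}
After op 7 (add /msr 7): {"m":98,"msr":7,"oiq":{"dm":43}}
After op 8 (replace /oiq/dm 95): {"m":98,"msr":7,"oiq":{"dm":95}}
After op 9 (replace /oiq/dm 20): {"m":98,"msr":7,"oiq":{"dm":20}}
Value at /oiq/dm: 20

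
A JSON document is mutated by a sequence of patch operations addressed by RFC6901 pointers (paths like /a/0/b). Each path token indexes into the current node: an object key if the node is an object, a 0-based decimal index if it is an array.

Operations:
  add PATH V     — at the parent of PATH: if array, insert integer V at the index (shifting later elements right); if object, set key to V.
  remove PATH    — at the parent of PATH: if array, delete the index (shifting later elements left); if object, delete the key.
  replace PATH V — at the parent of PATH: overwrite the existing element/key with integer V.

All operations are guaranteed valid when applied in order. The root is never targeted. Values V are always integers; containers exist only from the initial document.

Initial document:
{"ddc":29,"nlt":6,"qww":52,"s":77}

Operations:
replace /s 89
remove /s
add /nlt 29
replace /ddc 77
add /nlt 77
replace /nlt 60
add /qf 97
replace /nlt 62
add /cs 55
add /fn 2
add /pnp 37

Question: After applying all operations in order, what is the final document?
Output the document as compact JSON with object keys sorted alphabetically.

Answer: {"cs":55,"ddc":77,"fn":2,"nlt":62,"pnp":37,"qf":97,"qww":52}

Derivation:
After op 1 (replace /s 89): {"ddc":29,"nlt":6,"qww":52,"s":89}
After op 2 (remove /s): {"ddc":29,"nlt":6,"qww":52}
After op 3 (add /nlt 29): {"ddc":29,"nlt":29,"qww":52}
After op 4 (replace /ddc 77): {"ddc":77,"nlt":29,"qww":52}
After op 5 (add /nlt 77): {"ddc":77,"nlt":77,"qww":52}
After op 6 (replace /nlt 60): {"ddc":77,"nlt":60,"qww":52}
After op 7 (add /qf 97): {"ddc":77,"nlt":60,"qf":97,"qww":52}
After op 8 (replace /nlt 62): {"ddc":77,"nlt":62,"qf":97,"qww":52}
After op 9 (add /cs 55): {"cs":55,"ddc":77,"nlt":62,"qf":97,"qww":52}
After op 10 (add /fn 2): {"cs":55,"ddc":77,"fn":2,"nlt":62,"qf":97,"qww":52}
After op 11 (add /pnp 37): {"cs":55,"ddc":77,"fn":2,"nlt":62,"pnp":37,"qf":97,"qww":52}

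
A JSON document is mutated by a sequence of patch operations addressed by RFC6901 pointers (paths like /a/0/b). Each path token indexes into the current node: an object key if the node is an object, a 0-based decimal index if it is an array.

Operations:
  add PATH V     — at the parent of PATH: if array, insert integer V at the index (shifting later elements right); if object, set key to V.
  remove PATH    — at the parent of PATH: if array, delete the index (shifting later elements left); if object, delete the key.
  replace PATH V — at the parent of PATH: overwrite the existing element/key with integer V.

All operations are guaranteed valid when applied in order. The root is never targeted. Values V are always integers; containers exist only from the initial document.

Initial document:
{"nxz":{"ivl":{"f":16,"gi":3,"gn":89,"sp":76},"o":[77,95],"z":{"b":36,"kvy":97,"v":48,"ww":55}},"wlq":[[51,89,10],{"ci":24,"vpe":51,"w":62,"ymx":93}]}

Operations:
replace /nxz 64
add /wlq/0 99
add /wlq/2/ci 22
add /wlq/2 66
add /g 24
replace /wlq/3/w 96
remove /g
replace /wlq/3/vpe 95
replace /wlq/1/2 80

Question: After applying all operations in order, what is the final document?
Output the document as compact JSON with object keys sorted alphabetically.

After op 1 (replace /nxz 64): {"nxz":64,"wlq":[[51,89,10],{"ci":24,"vpe":51,"w":62,"ymx":93}]}
After op 2 (add /wlq/0 99): {"nxz":64,"wlq":[99,[51,89,10],{"ci":24,"vpe":51,"w":62,"ymx":93}]}
After op 3 (add /wlq/2/ci 22): {"nxz":64,"wlq":[99,[51,89,10],{"ci":22,"vpe":51,"w":62,"ymx":93}]}
After op 4 (add /wlq/2 66): {"nxz":64,"wlq":[99,[51,89,10],66,{"ci":22,"vpe":51,"w":62,"ymx":93}]}
After op 5 (add /g 24): {"g":24,"nxz":64,"wlq":[99,[51,89,10],66,{"ci":22,"vpe":51,"w":62,"ymx":93}]}
After op 6 (replace /wlq/3/w 96): {"g":24,"nxz":64,"wlq":[99,[51,89,10],66,{"ci":22,"vpe":51,"w":96,"ymx":93}]}
After op 7 (remove /g): {"nxz":64,"wlq":[99,[51,89,10],66,{"ci":22,"vpe":51,"w":96,"ymx":93}]}
After op 8 (replace /wlq/3/vpe 95): {"nxz":64,"wlq":[99,[51,89,10],66,{"ci":22,"vpe":95,"w":96,"ymx":93}]}
After op 9 (replace /wlq/1/2 80): {"nxz":64,"wlq":[99,[51,89,80],66,{"ci":22,"vpe":95,"w":96,"ymx":93}]}

Answer: {"nxz":64,"wlq":[99,[51,89,80],66,{"ci":22,"vpe":95,"w":96,"ymx":93}]}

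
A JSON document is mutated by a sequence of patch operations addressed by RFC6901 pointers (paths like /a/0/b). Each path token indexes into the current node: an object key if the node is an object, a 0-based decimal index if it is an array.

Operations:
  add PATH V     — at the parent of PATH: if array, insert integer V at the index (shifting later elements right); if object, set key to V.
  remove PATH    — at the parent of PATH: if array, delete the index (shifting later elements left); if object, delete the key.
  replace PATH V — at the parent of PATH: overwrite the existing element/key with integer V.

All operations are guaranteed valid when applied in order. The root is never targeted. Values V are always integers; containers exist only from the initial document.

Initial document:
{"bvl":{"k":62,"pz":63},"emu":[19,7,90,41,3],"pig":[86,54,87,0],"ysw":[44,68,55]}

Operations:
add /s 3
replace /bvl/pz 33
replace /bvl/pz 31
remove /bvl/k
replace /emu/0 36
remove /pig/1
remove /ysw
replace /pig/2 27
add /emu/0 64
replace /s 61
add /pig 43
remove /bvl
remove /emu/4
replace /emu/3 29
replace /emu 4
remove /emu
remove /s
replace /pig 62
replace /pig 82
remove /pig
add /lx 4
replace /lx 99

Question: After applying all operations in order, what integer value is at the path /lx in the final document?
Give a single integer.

After op 1 (add /s 3): {"bvl":{"k":62,"pz":63},"emu":[19,7,90,41,3],"pig":[86,54,87,0],"s":3,"ysw":[44,68,55]}
After op 2 (replace /bvl/pz 33): {"bvl":{"k":62,"pz":33},"emu":[19,7,90,41,3],"pig":[86,54,87,0],"s":3,"ysw":[44,68,55]}
After op 3 (replace /bvl/pz 31): {"bvl":{"k":62,"pz":31},"emu":[19,7,90,41,3],"pig":[86,54,87,0],"s":3,"ysw":[44,68,55]}
After op 4 (remove /bvl/k): {"bvl":{"pz":31},"emu":[19,7,90,41,3],"pig":[86,54,87,0],"s":3,"ysw":[44,68,55]}
After op 5 (replace /emu/0 36): {"bvl":{"pz":31},"emu":[36,7,90,41,3],"pig":[86,54,87,0],"s":3,"ysw":[44,68,55]}
After op 6 (remove /pig/1): {"bvl":{"pz":31},"emu":[36,7,90,41,3],"pig":[86,87,0],"s":3,"ysw":[44,68,55]}
After op 7 (remove /ysw): {"bvl":{"pz":31},"emu":[36,7,90,41,3],"pig":[86,87,0],"s":3}
After op 8 (replace /pig/2 27): {"bvl":{"pz":31},"emu":[36,7,90,41,3],"pig":[86,87,27],"s":3}
After op 9 (add /emu/0 64): {"bvl":{"pz":31},"emu":[64,36,7,90,41,3],"pig":[86,87,27],"s":3}
After op 10 (replace /s 61): {"bvl":{"pz":31},"emu":[64,36,7,90,41,3],"pig":[86,87,27],"s":61}
After op 11 (add /pig 43): {"bvl":{"pz":31},"emu":[64,36,7,90,41,3],"pig":43,"s":61}
After op 12 (remove /bvl): {"emu":[64,36,7,90,41,3],"pig":43,"s":61}
After op 13 (remove /emu/4): {"emu":[64,36,7,90,3],"pig":43,"s":61}
After op 14 (replace /emu/3 29): {"emu":[64,36,7,29,3],"pig":43,"s":61}
After op 15 (replace /emu 4): {"emu":4,"pig":43,"s":61}
After op 16 (remove /emu): {"pig":43,"s":61}
After op 17 (remove /s): {"pig":43}
After op 18 (replace /pig 62): {"pig":62}
After op 19 (replace /pig 82): {"pig":82}
After op 20 (remove /pig): {}
After op 21 (add /lx 4): {"lx":4}
After op 22 (replace /lx 99): {"lx":99}
Value at /lx: 99

Answer: 99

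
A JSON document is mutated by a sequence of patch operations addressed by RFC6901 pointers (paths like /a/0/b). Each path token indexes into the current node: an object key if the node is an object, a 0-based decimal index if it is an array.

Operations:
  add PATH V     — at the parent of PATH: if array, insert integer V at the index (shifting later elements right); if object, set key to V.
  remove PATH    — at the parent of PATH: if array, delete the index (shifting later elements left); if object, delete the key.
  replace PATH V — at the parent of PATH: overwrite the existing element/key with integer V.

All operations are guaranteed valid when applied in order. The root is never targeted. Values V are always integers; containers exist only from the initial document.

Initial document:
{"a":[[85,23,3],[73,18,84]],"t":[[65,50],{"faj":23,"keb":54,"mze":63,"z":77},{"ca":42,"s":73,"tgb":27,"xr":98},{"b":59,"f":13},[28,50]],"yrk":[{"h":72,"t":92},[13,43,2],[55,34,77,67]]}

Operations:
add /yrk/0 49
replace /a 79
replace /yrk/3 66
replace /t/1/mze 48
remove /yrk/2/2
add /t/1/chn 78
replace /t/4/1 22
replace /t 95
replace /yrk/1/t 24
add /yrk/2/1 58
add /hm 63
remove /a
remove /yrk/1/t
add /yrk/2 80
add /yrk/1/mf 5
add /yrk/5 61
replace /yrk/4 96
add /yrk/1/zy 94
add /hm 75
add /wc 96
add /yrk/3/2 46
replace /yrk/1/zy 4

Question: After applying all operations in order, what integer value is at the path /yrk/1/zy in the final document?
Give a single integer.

After op 1 (add /yrk/0 49): {"a":[[85,23,3],[73,18,84]],"t":[[65,50],{"faj":23,"keb":54,"mze":63,"z":77},{"ca":42,"s":73,"tgb":27,"xr":98},{"b":59,"f":13},[28,50]],"yrk":[49,{"h":72,"t":92},[13,43,2],[55,34,77,67]]}
After op 2 (replace /a 79): {"a":79,"t":[[65,50],{"faj":23,"keb":54,"mze":63,"z":77},{"ca":42,"s":73,"tgb":27,"xr":98},{"b":59,"f":13},[28,50]],"yrk":[49,{"h":72,"t":92},[13,43,2],[55,34,77,67]]}
After op 3 (replace /yrk/3 66): {"a":79,"t":[[65,50],{"faj":23,"keb":54,"mze":63,"z":77},{"ca":42,"s":73,"tgb":27,"xr":98},{"b":59,"f":13},[28,50]],"yrk":[49,{"h":72,"t":92},[13,43,2],66]}
After op 4 (replace /t/1/mze 48): {"a":79,"t":[[65,50],{"faj":23,"keb":54,"mze":48,"z":77},{"ca":42,"s":73,"tgb":27,"xr":98},{"b":59,"f":13},[28,50]],"yrk":[49,{"h":72,"t":92},[13,43,2],66]}
After op 5 (remove /yrk/2/2): {"a":79,"t":[[65,50],{"faj":23,"keb":54,"mze":48,"z":77},{"ca":42,"s":73,"tgb":27,"xr":98},{"b":59,"f":13},[28,50]],"yrk":[49,{"h":72,"t":92},[13,43],66]}
After op 6 (add /t/1/chn 78): {"a":79,"t":[[65,50],{"chn":78,"faj":23,"keb":54,"mze":48,"z":77},{"ca":42,"s":73,"tgb":27,"xr":98},{"b":59,"f":13},[28,50]],"yrk":[49,{"h":72,"t":92},[13,43],66]}
After op 7 (replace /t/4/1 22): {"a":79,"t":[[65,50],{"chn":78,"faj":23,"keb":54,"mze":48,"z":77},{"ca":42,"s":73,"tgb":27,"xr":98},{"b":59,"f":13},[28,22]],"yrk":[49,{"h":72,"t":92},[13,43],66]}
After op 8 (replace /t 95): {"a":79,"t":95,"yrk":[49,{"h":72,"t":92},[13,43],66]}
After op 9 (replace /yrk/1/t 24): {"a":79,"t":95,"yrk":[49,{"h":72,"t":24},[13,43],66]}
After op 10 (add /yrk/2/1 58): {"a":79,"t":95,"yrk":[49,{"h":72,"t":24},[13,58,43],66]}
After op 11 (add /hm 63): {"a":79,"hm":63,"t":95,"yrk":[49,{"h":72,"t":24},[13,58,43],66]}
After op 12 (remove /a): {"hm":63,"t":95,"yrk":[49,{"h":72,"t":24},[13,58,43],66]}
After op 13 (remove /yrk/1/t): {"hm":63,"t":95,"yrk":[49,{"h":72},[13,58,43],66]}
After op 14 (add /yrk/2 80): {"hm":63,"t":95,"yrk":[49,{"h":72},80,[13,58,43],66]}
After op 15 (add /yrk/1/mf 5): {"hm":63,"t":95,"yrk":[49,{"h":72,"mf":5},80,[13,58,43],66]}
After op 16 (add /yrk/5 61): {"hm":63,"t":95,"yrk":[49,{"h":72,"mf":5},80,[13,58,43],66,61]}
After op 17 (replace /yrk/4 96): {"hm":63,"t":95,"yrk":[49,{"h":72,"mf":5},80,[13,58,43],96,61]}
After op 18 (add /yrk/1/zy 94): {"hm":63,"t":95,"yrk":[49,{"h":72,"mf":5,"zy":94},80,[13,58,43],96,61]}
After op 19 (add /hm 75): {"hm":75,"t":95,"yrk":[49,{"h":72,"mf":5,"zy":94},80,[13,58,43],96,61]}
After op 20 (add /wc 96): {"hm":75,"t":95,"wc":96,"yrk":[49,{"h":72,"mf":5,"zy":94},80,[13,58,43],96,61]}
After op 21 (add /yrk/3/2 46): {"hm":75,"t":95,"wc":96,"yrk":[49,{"h":72,"mf":5,"zy":94},80,[13,58,46,43],96,61]}
After op 22 (replace /yrk/1/zy 4): {"hm":75,"t":95,"wc":96,"yrk":[49,{"h":72,"mf":5,"zy":4},80,[13,58,46,43],96,61]}
Value at /yrk/1/zy: 4

Answer: 4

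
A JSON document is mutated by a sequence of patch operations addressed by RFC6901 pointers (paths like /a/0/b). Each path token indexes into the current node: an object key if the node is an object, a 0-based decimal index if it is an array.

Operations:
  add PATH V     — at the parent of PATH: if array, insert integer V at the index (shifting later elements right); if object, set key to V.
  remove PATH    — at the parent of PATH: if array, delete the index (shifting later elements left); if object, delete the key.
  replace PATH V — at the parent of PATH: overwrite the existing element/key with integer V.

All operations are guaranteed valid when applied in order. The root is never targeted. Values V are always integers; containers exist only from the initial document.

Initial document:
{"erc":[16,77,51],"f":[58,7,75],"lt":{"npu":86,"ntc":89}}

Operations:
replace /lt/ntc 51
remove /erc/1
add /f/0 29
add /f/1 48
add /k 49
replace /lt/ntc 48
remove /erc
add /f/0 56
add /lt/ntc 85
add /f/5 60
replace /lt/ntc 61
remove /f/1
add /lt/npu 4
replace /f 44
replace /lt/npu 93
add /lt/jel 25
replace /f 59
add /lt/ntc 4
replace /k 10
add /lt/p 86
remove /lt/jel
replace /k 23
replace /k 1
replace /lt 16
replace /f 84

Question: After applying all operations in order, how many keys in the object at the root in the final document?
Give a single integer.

Answer: 3

Derivation:
After op 1 (replace /lt/ntc 51): {"erc":[16,77,51],"f":[58,7,75],"lt":{"npu":86,"ntc":51}}
After op 2 (remove /erc/1): {"erc":[16,51],"f":[58,7,75],"lt":{"npu":86,"ntc":51}}
After op 3 (add /f/0 29): {"erc":[16,51],"f":[29,58,7,75],"lt":{"npu":86,"ntc":51}}
After op 4 (add /f/1 48): {"erc":[16,51],"f":[29,48,58,7,75],"lt":{"npu":86,"ntc":51}}
After op 5 (add /k 49): {"erc":[16,51],"f":[29,48,58,7,75],"k":49,"lt":{"npu":86,"ntc":51}}
After op 6 (replace /lt/ntc 48): {"erc":[16,51],"f":[29,48,58,7,75],"k":49,"lt":{"npu":86,"ntc":48}}
After op 7 (remove /erc): {"f":[29,48,58,7,75],"k":49,"lt":{"npu":86,"ntc":48}}
After op 8 (add /f/0 56): {"f":[56,29,48,58,7,75],"k":49,"lt":{"npu":86,"ntc":48}}
After op 9 (add /lt/ntc 85): {"f":[56,29,48,58,7,75],"k":49,"lt":{"npu":86,"ntc":85}}
After op 10 (add /f/5 60): {"f":[56,29,48,58,7,60,75],"k":49,"lt":{"npu":86,"ntc":85}}
After op 11 (replace /lt/ntc 61): {"f":[56,29,48,58,7,60,75],"k":49,"lt":{"npu":86,"ntc":61}}
After op 12 (remove /f/1): {"f":[56,48,58,7,60,75],"k":49,"lt":{"npu":86,"ntc":61}}
After op 13 (add /lt/npu 4): {"f":[56,48,58,7,60,75],"k":49,"lt":{"npu":4,"ntc":61}}
After op 14 (replace /f 44): {"f":44,"k":49,"lt":{"npu":4,"ntc":61}}
After op 15 (replace /lt/npu 93): {"f":44,"k":49,"lt":{"npu":93,"ntc":61}}
After op 16 (add /lt/jel 25): {"f":44,"k":49,"lt":{"jel":25,"npu":93,"ntc":61}}
After op 17 (replace /f 59): {"f":59,"k":49,"lt":{"jel":25,"npu":93,"ntc":61}}
After op 18 (add /lt/ntc 4): {"f":59,"k":49,"lt":{"jel":25,"npu":93,"ntc":4}}
After op 19 (replace /k 10): {"f":59,"k":10,"lt":{"jel":25,"npu":93,"ntc":4}}
After op 20 (add /lt/p 86): {"f":59,"k":10,"lt":{"jel":25,"npu":93,"ntc":4,"p":86}}
After op 21 (remove /lt/jel): {"f":59,"k":10,"lt":{"npu":93,"ntc":4,"p":86}}
After op 22 (replace /k 23): {"f":59,"k":23,"lt":{"npu":93,"ntc":4,"p":86}}
After op 23 (replace /k 1): {"f":59,"k":1,"lt":{"npu":93,"ntc":4,"p":86}}
After op 24 (replace /lt 16): {"f":59,"k":1,"lt":16}
After op 25 (replace /f 84): {"f":84,"k":1,"lt":16}
Size at the root: 3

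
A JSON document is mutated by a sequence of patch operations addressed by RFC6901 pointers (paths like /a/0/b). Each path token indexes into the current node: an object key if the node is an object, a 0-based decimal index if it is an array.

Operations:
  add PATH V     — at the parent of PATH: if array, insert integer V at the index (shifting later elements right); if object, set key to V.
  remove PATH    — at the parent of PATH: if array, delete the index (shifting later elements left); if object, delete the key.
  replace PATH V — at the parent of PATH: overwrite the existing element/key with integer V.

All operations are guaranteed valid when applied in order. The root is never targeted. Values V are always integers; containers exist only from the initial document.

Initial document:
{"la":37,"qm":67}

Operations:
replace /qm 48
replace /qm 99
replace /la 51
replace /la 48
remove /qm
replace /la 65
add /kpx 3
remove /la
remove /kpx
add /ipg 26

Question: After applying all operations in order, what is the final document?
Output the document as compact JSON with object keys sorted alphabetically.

After op 1 (replace /qm 48): {"la":37,"qm":48}
After op 2 (replace /qm 99): {"la":37,"qm":99}
After op 3 (replace /la 51): {"la":51,"qm":99}
After op 4 (replace /la 48): {"la":48,"qm":99}
After op 5 (remove /qm): {"la":48}
After op 6 (replace /la 65): {"la":65}
After op 7 (add /kpx 3): {"kpx":3,"la":65}
After op 8 (remove /la): {"kpx":3}
After op 9 (remove /kpx): {}
After op 10 (add /ipg 26): {"ipg":26}

Answer: {"ipg":26}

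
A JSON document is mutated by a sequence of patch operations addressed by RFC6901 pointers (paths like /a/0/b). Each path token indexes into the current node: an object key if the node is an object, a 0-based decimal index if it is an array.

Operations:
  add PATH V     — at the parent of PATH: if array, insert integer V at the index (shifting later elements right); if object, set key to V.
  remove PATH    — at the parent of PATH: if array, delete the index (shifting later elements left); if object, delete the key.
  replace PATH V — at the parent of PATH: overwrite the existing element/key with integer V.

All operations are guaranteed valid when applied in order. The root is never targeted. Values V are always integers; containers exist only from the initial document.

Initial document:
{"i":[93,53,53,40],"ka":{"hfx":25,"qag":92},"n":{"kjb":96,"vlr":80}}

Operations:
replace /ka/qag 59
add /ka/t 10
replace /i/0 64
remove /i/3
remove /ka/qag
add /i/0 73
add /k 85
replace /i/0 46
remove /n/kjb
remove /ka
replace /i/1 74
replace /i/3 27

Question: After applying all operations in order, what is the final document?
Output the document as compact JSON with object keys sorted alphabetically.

After op 1 (replace /ka/qag 59): {"i":[93,53,53,40],"ka":{"hfx":25,"qag":59},"n":{"kjb":96,"vlr":80}}
After op 2 (add /ka/t 10): {"i":[93,53,53,40],"ka":{"hfx":25,"qag":59,"t":10},"n":{"kjb":96,"vlr":80}}
After op 3 (replace /i/0 64): {"i":[64,53,53,40],"ka":{"hfx":25,"qag":59,"t":10},"n":{"kjb":96,"vlr":80}}
After op 4 (remove /i/3): {"i":[64,53,53],"ka":{"hfx":25,"qag":59,"t":10},"n":{"kjb":96,"vlr":80}}
After op 5 (remove /ka/qag): {"i":[64,53,53],"ka":{"hfx":25,"t":10},"n":{"kjb":96,"vlr":80}}
After op 6 (add /i/0 73): {"i":[73,64,53,53],"ka":{"hfx":25,"t":10},"n":{"kjb":96,"vlr":80}}
After op 7 (add /k 85): {"i":[73,64,53,53],"k":85,"ka":{"hfx":25,"t":10},"n":{"kjb":96,"vlr":80}}
After op 8 (replace /i/0 46): {"i":[46,64,53,53],"k":85,"ka":{"hfx":25,"t":10},"n":{"kjb":96,"vlr":80}}
After op 9 (remove /n/kjb): {"i":[46,64,53,53],"k":85,"ka":{"hfx":25,"t":10},"n":{"vlr":80}}
After op 10 (remove /ka): {"i":[46,64,53,53],"k":85,"n":{"vlr":80}}
After op 11 (replace /i/1 74): {"i":[46,74,53,53],"k":85,"n":{"vlr":80}}
After op 12 (replace /i/3 27): {"i":[46,74,53,27],"k":85,"n":{"vlr":80}}

Answer: {"i":[46,74,53,27],"k":85,"n":{"vlr":80}}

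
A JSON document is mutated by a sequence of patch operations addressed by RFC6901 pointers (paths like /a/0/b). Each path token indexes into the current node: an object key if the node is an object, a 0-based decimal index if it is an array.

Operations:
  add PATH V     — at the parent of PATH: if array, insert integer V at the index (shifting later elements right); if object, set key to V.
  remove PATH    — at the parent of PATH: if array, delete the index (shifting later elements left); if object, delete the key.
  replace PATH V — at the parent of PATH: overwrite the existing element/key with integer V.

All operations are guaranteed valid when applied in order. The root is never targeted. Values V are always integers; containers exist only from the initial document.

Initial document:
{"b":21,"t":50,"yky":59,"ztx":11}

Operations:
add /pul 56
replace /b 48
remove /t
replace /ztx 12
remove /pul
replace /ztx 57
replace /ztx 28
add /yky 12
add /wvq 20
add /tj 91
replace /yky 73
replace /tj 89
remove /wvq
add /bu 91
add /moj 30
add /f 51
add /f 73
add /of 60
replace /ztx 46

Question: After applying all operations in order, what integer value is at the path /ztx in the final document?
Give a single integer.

After op 1 (add /pul 56): {"b":21,"pul":56,"t":50,"yky":59,"ztx":11}
After op 2 (replace /b 48): {"b":48,"pul":56,"t":50,"yky":59,"ztx":11}
After op 3 (remove /t): {"b":48,"pul":56,"yky":59,"ztx":11}
After op 4 (replace /ztx 12): {"b":48,"pul":56,"yky":59,"ztx":12}
After op 5 (remove /pul): {"b":48,"yky":59,"ztx":12}
After op 6 (replace /ztx 57): {"b":48,"yky":59,"ztx":57}
After op 7 (replace /ztx 28): {"b":48,"yky":59,"ztx":28}
After op 8 (add /yky 12): {"b":48,"yky":12,"ztx":28}
After op 9 (add /wvq 20): {"b":48,"wvq":20,"yky":12,"ztx":28}
After op 10 (add /tj 91): {"b":48,"tj":91,"wvq":20,"yky":12,"ztx":28}
After op 11 (replace /yky 73): {"b":48,"tj":91,"wvq":20,"yky":73,"ztx":28}
After op 12 (replace /tj 89): {"b":48,"tj":89,"wvq":20,"yky":73,"ztx":28}
After op 13 (remove /wvq): {"b":48,"tj":89,"yky":73,"ztx":28}
After op 14 (add /bu 91): {"b":48,"bu":91,"tj":89,"yky":73,"ztx":28}
After op 15 (add /moj 30): {"b":48,"bu":91,"moj":30,"tj":89,"yky":73,"ztx":28}
After op 16 (add /f 51): {"b":48,"bu":91,"f":51,"moj":30,"tj":89,"yky":73,"ztx":28}
After op 17 (add /f 73): {"b":48,"bu":91,"f":73,"moj":30,"tj":89,"yky":73,"ztx":28}
After op 18 (add /of 60): {"b":48,"bu":91,"f":73,"moj":30,"of":60,"tj":89,"yky":73,"ztx":28}
After op 19 (replace /ztx 46): {"b":48,"bu":91,"f":73,"moj":30,"of":60,"tj":89,"yky":73,"ztx":46}
Value at /ztx: 46

Answer: 46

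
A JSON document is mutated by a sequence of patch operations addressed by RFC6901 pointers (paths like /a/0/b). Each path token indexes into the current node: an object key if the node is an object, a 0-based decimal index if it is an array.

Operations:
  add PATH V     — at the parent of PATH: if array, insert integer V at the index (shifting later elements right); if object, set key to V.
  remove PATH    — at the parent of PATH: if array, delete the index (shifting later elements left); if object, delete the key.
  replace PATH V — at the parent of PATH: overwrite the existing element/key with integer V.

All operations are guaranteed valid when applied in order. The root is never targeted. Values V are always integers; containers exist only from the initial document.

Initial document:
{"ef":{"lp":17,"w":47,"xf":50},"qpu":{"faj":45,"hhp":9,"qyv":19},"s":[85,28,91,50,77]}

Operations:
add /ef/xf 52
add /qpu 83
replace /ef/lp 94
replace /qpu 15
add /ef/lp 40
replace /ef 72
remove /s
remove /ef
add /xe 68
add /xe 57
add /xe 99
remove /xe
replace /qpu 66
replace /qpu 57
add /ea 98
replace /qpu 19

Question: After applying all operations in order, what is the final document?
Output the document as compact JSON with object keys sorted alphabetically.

Answer: {"ea":98,"qpu":19}

Derivation:
After op 1 (add /ef/xf 52): {"ef":{"lp":17,"w":47,"xf":52},"qpu":{"faj":45,"hhp":9,"qyv":19},"s":[85,28,91,50,77]}
After op 2 (add /qpu 83): {"ef":{"lp":17,"w":47,"xf":52},"qpu":83,"s":[85,28,91,50,77]}
After op 3 (replace /ef/lp 94): {"ef":{"lp":94,"w":47,"xf":52},"qpu":83,"s":[85,28,91,50,77]}
After op 4 (replace /qpu 15): {"ef":{"lp":94,"w":47,"xf":52},"qpu":15,"s":[85,28,91,50,77]}
After op 5 (add /ef/lp 40): {"ef":{"lp":40,"w":47,"xf":52},"qpu":15,"s":[85,28,91,50,77]}
After op 6 (replace /ef 72): {"ef":72,"qpu":15,"s":[85,28,91,50,77]}
After op 7 (remove /s): {"ef":72,"qpu":15}
After op 8 (remove /ef): {"qpu":15}
After op 9 (add /xe 68): {"qpu":15,"xe":68}
After op 10 (add /xe 57): {"qpu":15,"xe":57}
After op 11 (add /xe 99): {"qpu":15,"xe":99}
After op 12 (remove /xe): {"qpu":15}
After op 13 (replace /qpu 66): {"qpu":66}
After op 14 (replace /qpu 57): {"qpu":57}
After op 15 (add /ea 98): {"ea":98,"qpu":57}
After op 16 (replace /qpu 19): {"ea":98,"qpu":19}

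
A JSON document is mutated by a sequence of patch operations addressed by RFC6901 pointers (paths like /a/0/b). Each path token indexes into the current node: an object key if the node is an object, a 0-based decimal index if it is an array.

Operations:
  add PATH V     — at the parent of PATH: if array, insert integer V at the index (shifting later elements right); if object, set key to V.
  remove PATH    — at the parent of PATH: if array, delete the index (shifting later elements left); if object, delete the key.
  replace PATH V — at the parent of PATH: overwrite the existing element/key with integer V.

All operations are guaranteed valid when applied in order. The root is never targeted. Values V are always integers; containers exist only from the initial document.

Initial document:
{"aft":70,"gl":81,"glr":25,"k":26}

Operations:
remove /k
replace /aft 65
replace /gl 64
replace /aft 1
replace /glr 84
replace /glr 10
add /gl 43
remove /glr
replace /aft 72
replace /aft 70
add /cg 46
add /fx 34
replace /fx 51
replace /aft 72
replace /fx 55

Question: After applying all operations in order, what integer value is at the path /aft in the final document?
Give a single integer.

After op 1 (remove /k): {"aft":70,"gl":81,"glr":25}
After op 2 (replace /aft 65): {"aft":65,"gl":81,"glr":25}
After op 3 (replace /gl 64): {"aft":65,"gl":64,"glr":25}
After op 4 (replace /aft 1): {"aft":1,"gl":64,"glr":25}
After op 5 (replace /glr 84): {"aft":1,"gl":64,"glr":84}
After op 6 (replace /glr 10): {"aft":1,"gl":64,"glr":10}
After op 7 (add /gl 43): {"aft":1,"gl":43,"glr":10}
After op 8 (remove /glr): {"aft":1,"gl":43}
After op 9 (replace /aft 72): {"aft":72,"gl":43}
After op 10 (replace /aft 70): {"aft":70,"gl":43}
After op 11 (add /cg 46): {"aft":70,"cg":46,"gl":43}
After op 12 (add /fx 34): {"aft":70,"cg":46,"fx":34,"gl":43}
After op 13 (replace /fx 51): {"aft":70,"cg":46,"fx":51,"gl":43}
After op 14 (replace /aft 72): {"aft":72,"cg":46,"fx":51,"gl":43}
After op 15 (replace /fx 55): {"aft":72,"cg":46,"fx":55,"gl":43}
Value at /aft: 72

Answer: 72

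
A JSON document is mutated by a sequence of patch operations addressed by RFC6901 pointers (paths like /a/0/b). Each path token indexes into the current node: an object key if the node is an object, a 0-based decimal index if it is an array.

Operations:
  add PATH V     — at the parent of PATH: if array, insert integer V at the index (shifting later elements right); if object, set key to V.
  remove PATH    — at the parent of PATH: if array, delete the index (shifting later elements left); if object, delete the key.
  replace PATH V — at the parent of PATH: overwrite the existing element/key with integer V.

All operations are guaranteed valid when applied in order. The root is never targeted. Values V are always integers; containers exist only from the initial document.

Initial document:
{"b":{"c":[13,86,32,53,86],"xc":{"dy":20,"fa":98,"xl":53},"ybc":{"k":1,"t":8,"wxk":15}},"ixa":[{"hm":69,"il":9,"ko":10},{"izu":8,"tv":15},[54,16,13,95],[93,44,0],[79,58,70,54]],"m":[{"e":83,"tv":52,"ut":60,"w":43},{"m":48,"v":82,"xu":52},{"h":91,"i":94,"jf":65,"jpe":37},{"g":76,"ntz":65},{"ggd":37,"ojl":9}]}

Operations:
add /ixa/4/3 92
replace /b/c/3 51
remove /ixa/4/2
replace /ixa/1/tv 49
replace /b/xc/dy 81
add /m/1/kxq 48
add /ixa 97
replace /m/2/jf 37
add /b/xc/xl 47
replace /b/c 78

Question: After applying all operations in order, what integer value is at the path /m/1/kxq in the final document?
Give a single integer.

Answer: 48

Derivation:
After op 1 (add /ixa/4/3 92): {"b":{"c":[13,86,32,53,86],"xc":{"dy":20,"fa":98,"xl":53},"ybc":{"k":1,"t":8,"wxk":15}},"ixa":[{"hm":69,"il":9,"ko":10},{"izu":8,"tv":15},[54,16,13,95],[93,44,0],[79,58,70,92,54]],"m":[{"e":83,"tv":52,"ut":60,"w":43},{"m":48,"v":82,"xu":52},{"h":91,"i":94,"jf":65,"jpe":37},{"g":76,"ntz":65},{"ggd":37,"ojl":9}]}
After op 2 (replace /b/c/3 51): {"b":{"c":[13,86,32,51,86],"xc":{"dy":20,"fa":98,"xl":53},"ybc":{"k":1,"t":8,"wxk":15}},"ixa":[{"hm":69,"il":9,"ko":10},{"izu":8,"tv":15},[54,16,13,95],[93,44,0],[79,58,70,92,54]],"m":[{"e":83,"tv":52,"ut":60,"w":43},{"m":48,"v":82,"xu":52},{"h":91,"i":94,"jf":65,"jpe":37},{"g":76,"ntz":65},{"ggd":37,"ojl":9}]}
After op 3 (remove /ixa/4/2): {"b":{"c":[13,86,32,51,86],"xc":{"dy":20,"fa":98,"xl":53},"ybc":{"k":1,"t":8,"wxk":15}},"ixa":[{"hm":69,"il":9,"ko":10},{"izu":8,"tv":15},[54,16,13,95],[93,44,0],[79,58,92,54]],"m":[{"e":83,"tv":52,"ut":60,"w":43},{"m":48,"v":82,"xu":52},{"h":91,"i":94,"jf":65,"jpe":37},{"g":76,"ntz":65},{"ggd":37,"ojl":9}]}
After op 4 (replace /ixa/1/tv 49): {"b":{"c":[13,86,32,51,86],"xc":{"dy":20,"fa":98,"xl":53},"ybc":{"k":1,"t":8,"wxk":15}},"ixa":[{"hm":69,"il":9,"ko":10},{"izu":8,"tv":49},[54,16,13,95],[93,44,0],[79,58,92,54]],"m":[{"e":83,"tv":52,"ut":60,"w":43},{"m":48,"v":82,"xu":52},{"h":91,"i":94,"jf":65,"jpe":37},{"g":76,"ntz":65},{"ggd":37,"ojl":9}]}
After op 5 (replace /b/xc/dy 81): {"b":{"c":[13,86,32,51,86],"xc":{"dy":81,"fa":98,"xl":53},"ybc":{"k":1,"t":8,"wxk":15}},"ixa":[{"hm":69,"il":9,"ko":10},{"izu":8,"tv":49},[54,16,13,95],[93,44,0],[79,58,92,54]],"m":[{"e":83,"tv":52,"ut":60,"w":43},{"m":48,"v":82,"xu":52},{"h":91,"i":94,"jf":65,"jpe":37},{"g":76,"ntz":65},{"ggd":37,"ojl":9}]}
After op 6 (add /m/1/kxq 48): {"b":{"c":[13,86,32,51,86],"xc":{"dy":81,"fa":98,"xl":53},"ybc":{"k":1,"t":8,"wxk":15}},"ixa":[{"hm":69,"il":9,"ko":10},{"izu":8,"tv":49},[54,16,13,95],[93,44,0],[79,58,92,54]],"m":[{"e":83,"tv":52,"ut":60,"w":43},{"kxq":48,"m":48,"v":82,"xu":52},{"h":91,"i":94,"jf":65,"jpe":37},{"g":76,"ntz":65},{"ggd":37,"ojl":9}]}
After op 7 (add /ixa 97): {"b":{"c":[13,86,32,51,86],"xc":{"dy":81,"fa":98,"xl":53},"ybc":{"k":1,"t":8,"wxk":15}},"ixa":97,"m":[{"e":83,"tv":52,"ut":60,"w":43},{"kxq":48,"m":48,"v":82,"xu":52},{"h":91,"i":94,"jf":65,"jpe":37},{"g":76,"ntz":65},{"ggd":37,"ojl":9}]}
After op 8 (replace /m/2/jf 37): {"b":{"c":[13,86,32,51,86],"xc":{"dy":81,"fa":98,"xl":53},"ybc":{"k":1,"t":8,"wxk":15}},"ixa":97,"m":[{"e":83,"tv":52,"ut":60,"w":43},{"kxq":48,"m":48,"v":82,"xu":52},{"h":91,"i":94,"jf":37,"jpe":37},{"g":76,"ntz":65},{"ggd":37,"ojl":9}]}
After op 9 (add /b/xc/xl 47): {"b":{"c":[13,86,32,51,86],"xc":{"dy":81,"fa":98,"xl":47},"ybc":{"k":1,"t":8,"wxk":15}},"ixa":97,"m":[{"e":83,"tv":52,"ut":60,"w":43},{"kxq":48,"m":48,"v":82,"xu":52},{"h":91,"i":94,"jf":37,"jpe":37},{"g":76,"ntz":65},{"ggd":37,"ojl":9}]}
After op 10 (replace /b/c 78): {"b":{"c":78,"xc":{"dy":81,"fa":98,"xl":47},"ybc":{"k":1,"t":8,"wxk":15}},"ixa":97,"m":[{"e":83,"tv":52,"ut":60,"w":43},{"kxq":48,"m":48,"v":82,"xu":52},{"h":91,"i":94,"jf":37,"jpe":37},{"g":76,"ntz":65},{"ggd":37,"ojl":9}]}
Value at /m/1/kxq: 48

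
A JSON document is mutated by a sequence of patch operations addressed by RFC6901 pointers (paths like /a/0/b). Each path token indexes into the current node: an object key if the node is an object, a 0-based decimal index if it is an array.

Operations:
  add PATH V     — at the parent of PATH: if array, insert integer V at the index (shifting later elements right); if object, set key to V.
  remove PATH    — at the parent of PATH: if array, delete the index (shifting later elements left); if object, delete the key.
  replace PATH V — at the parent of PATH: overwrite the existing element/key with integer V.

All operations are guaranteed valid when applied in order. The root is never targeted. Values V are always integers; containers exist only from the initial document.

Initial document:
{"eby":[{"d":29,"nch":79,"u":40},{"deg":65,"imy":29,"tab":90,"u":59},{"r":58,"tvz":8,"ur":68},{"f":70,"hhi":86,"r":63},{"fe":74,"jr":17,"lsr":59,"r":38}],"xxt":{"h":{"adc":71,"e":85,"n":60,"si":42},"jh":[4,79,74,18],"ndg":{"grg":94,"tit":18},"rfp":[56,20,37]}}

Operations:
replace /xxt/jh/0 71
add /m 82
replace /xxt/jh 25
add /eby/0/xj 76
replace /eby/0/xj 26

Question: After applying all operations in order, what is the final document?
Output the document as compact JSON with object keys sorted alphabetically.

After op 1 (replace /xxt/jh/0 71): {"eby":[{"d":29,"nch":79,"u":40},{"deg":65,"imy":29,"tab":90,"u":59},{"r":58,"tvz":8,"ur":68},{"f":70,"hhi":86,"r":63},{"fe":74,"jr":17,"lsr":59,"r":38}],"xxt":{"h":{"adc":71,"e":85,"n":60,"si":42},"jh":[71,79,74,18],"ndg":{"grg":94,"tit":18},"rfp":[56,20,37]}}
After op 2 (add /m 82): {"eby":[{"d":29,"nch":79,"u":40},{"deg":65,"imy":29,"tab":90,"u":59},{"r":58,"tvz":8,"ur":68},{"f":70,"hhi":86,"r":63},{"fe":74,"jr":17,"lsr":59,"r":38}],"m":82,"xxt":{"h":{"adc":71,"e":85,"n":60,"si":42},"jh":[71,79,74,18],"ndg":{"grg":94,"tit":18},"rfp":[56,20,37]}}
After op 3 (replace /xxt/jh 25): {"eby":[{"d":29,"nch":79,"u":40},{"deg":65,"imy":29,"tab":90,"u":59},{"r":58,"tvz":8,"ur":68},{"f":70,"hhi":86,"r":63},{"fe":74,"jr":17,"lsr":59,"r":38}],"m":82,"xxt":{"h":{"adc":71,"e":85,"n":60,"si":42},"jh":25,"ndg":{"grg":94,"tit":18},"rfp":[56,20,37]}}
After op 4 (add /eby/0/xj 76): {"eby":[{"d":29,"nch":79,"u":40,"xj":76},{"deg":65,"imy":29,"tab":90,"u":59},{"r":58,"tvz":8,"ur":68},{"f":70,"hhi":86,"r":63},{"fe":74,"jr":17,"lsr":59,"r":38}],"m":82,"xxt":{"h":{"adc":71,"e":85,"n":60,"si":42},"jh":25,"ndg":{"grg":94,"tit":18},"rfp":[56,20,37]}}
After op 5 (replace /eby/0/xj 26): {"eby":[{"d":29,"nch":79,"u":40,"xj":26},{"deg":65,"imy":29,"tab":90,"u":59},{"r":58,"tvz":8,"ur":68},{"f":70,"hhi":86,"r":63},{"fe":74,"jr":17,"lsr":59,"r":38}],"m":82,"xxt":{"h":{"adc":71,"e":85,"n":60,"si":42},"jh":25,"ndg":{"grg":94,"tit":18},"rfp":[56,20,37]}}

Answer: {"eby":[{"d":29,"nch":79,"u":40,"xj":26},{"deg":65,"imy":29,"tab":90,"u":59},{"r":58,"tvz":8,"ur":68},{"f":70,"hhi":86,"r":63},{"fe":74,"jr":17,"lsr":59,"r":38}],"m":82,"xxt":{"h":{"adc":71,"e":85,"n":60,"si":42},"jh":25,"ndg":{"grg":94,"tit":18},"rfp":[56,20,37]}}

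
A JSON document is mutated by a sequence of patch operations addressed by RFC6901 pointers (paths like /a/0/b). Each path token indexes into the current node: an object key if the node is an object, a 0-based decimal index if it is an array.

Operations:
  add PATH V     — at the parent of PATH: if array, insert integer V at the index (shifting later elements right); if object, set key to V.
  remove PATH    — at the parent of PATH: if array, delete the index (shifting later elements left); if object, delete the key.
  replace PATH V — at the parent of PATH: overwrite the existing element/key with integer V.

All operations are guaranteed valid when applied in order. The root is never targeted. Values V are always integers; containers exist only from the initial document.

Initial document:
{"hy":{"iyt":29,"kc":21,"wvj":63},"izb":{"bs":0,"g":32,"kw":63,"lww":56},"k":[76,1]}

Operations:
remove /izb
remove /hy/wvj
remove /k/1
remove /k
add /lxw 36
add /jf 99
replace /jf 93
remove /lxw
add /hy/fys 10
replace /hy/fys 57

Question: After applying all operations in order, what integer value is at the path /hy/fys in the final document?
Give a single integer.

Answer: 57

Derivation:
After op 1 (remove /izb): {"hy":{"iyt":29,"kc":21,"wvj":63},"k":[76,1]}
After op 2 (remove /hy/wvj): {"hy":{"iyt":29,"kc":21},"k":[76,1]}
After op 3 (remove /k/1): {"hy":{"iyt":29,"kc":21},"k":[76]}
After op 4 (remove /k): {"hy":{"iyt":29,"kc":21}}
After op 5 (add /lxw 36): {"hy":{"iyt":29,"kc":21},"lxw":36}
After op 6 (add /jf 99): {"hy":{"iyt":29,"kc":21},"jf":99,"lxw":36}
After op 7 (replace /jf 93): {"hy":{"iyt":29,"kc":21},"jf":93,"lxw":36}
After op 8 (remove /lxw): {"hy":{"iyt":29,"kc":21},"jf":93}
After op 9 (add /hy/fys 10): {"hy":{"fys":10,"iyt":29,"kc":21},"jf":93}
After op 10 (replace /hy/fys 57): {"hy":{"fys":57,"iyt":29,"kc":21},"jf":93}
Value at /hy/fys: 57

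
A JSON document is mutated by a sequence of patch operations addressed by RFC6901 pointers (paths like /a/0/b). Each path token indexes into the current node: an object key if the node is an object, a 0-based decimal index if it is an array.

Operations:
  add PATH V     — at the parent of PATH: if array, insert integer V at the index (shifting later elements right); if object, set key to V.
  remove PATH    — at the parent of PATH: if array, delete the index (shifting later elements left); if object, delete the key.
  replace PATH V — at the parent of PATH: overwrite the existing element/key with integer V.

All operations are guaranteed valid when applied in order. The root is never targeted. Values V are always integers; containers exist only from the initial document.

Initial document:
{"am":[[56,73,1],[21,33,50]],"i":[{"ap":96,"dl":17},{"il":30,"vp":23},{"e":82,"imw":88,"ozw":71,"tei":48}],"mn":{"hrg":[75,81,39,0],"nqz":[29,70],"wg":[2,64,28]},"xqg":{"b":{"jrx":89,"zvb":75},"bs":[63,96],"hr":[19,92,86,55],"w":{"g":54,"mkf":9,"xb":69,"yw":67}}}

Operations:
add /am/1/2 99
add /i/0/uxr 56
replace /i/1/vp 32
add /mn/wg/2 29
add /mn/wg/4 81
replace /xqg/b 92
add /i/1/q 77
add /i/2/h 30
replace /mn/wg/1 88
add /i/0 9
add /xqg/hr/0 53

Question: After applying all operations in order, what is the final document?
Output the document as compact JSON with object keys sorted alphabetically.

After op 1 (add /am/1/2 99): {"am":[[56,73,1],[21,33,99,50]],"i":[{"ap":96,"dl":17},{"il":30,"vp":23},{"e":82,"imw":88,"ozw":71,"tei":48}],"mn":{"hrg":[75,81,39,0],"nqz":[29,70],"wg":[2,64,28]},"xqg":{"b":{"jrx":89,"zvb":75},"bs":[63,96],"hr":[19,92,86,55],"w":{"g":54,"mkf":9,"xb":69,"yw":67}}}
After op 2 (add /i/0/uxr 56): {"am":[[56,73,1],[21,33,99,50]],"i":[{"ap":96,"dl":17,"uxr":56},{"il":30,"vp":23},{"e":82,"imw":88,"ozw":71,"tei":48}],"mn":{"hrg":[75,81,39,0],"nqz":[29,70],"wg":[2,64,28]},"xqg":{"b":{"jrx":89,"zvb":75},"bs":[63,96],"hr":[19,92,86,55],"w":{"g":54,"mkf":9,"xb":69,"yw":67}}}
After op 3 (replace /i/1/vp 32): {"am":[[56,73,1],[21,33,99,50]],"i":[{"ap":96,"dl":17,"uxr":56},{"il":30,"vp":32},{"e":82,"imw":88,"ozw":71,"tei":48}],"mn":{"hrg":[75,81,39,0],"nqz":[29,70],"wg":[2,64,28]},"xqg":{"b":{"jrx":89,"zvb":75},"bs":[63,96],"hr":[19,92,86,55],"w":{"g":54,"mkf":9,"xb":69,"yw":67}}}
After op 4 (add /mn/wg/2 29): {"am":[[56,73,1],[21,33,99,50]],"i":[{"ap":96,"dl":17,"uxr":56},{"il":30,"vp":32},{"e":82,"imw":88,"ozw":71,"tei":48}],"mn":{"hrg":[75,81,39,0],"nqz":[29,70],"wg":[2,64,29,28]},"xqg":{"b":{"jrx":89,"zvb":75},"bs":[63,96],"hr":[19,92,86,55],"w":{"g":54,"mkf":9,"xb":69,"yw":67}}}
After op 5 (add /mn/wg/4 81): {"am":[[56,73,1],[21,33,99,50]],"i":[{"ap":96,"dl":17,"uxr":56},{"il":30,"vp":32},{"e":82,"imw":88,"ozw":71,"tei":48}],"mn":{"hrg":[75,81,39,0],"nqz":[29,70],"wg":[2,64,29,28,81]},"xqg":{"b":{"jrx":89,"zvb":75},"bs":[63,96],"hr":[19,92,86,55],"w":{"g":54,"mkf":9,"xb":69,"yw":67}}}
After op 6 (replace /xqg/b 92): {"am":[[56,73,1],[21,33,99,50]],"i":[{"ap":96,"dl":17,"uxr":56},{"il":30,"vp":32},{"e":82,"imw":88,"ozw":71,"tei":48}],"mn":{"hrg":[75,81,39,0],"nqz":[29,70],"wg":[2,64,29,28,81]},"xqg":{"b":92,"bs":[63,96],"hr":[19,92,86,55],"w":{"g":54,"mkf":9,"xb":69,"yw":67}}}
After op 7 (add /i/1/q 77): {"am":[[56,73,1],[21,33,99,50]],"i":[{"ap":96,"dl":17,"uxr":56},{"il":30,"q":77,"vp":32},{"e":82,"imw":88,"ozw":71,"tei":48}],"mn":{"hrg":[75,81,39,0],"nqz":[29,70],"wg":[2,64,29,28,81]},"xqg":{"b":92,"bs":[63,96],"hr":[19,92,86,55],"w":{"g":54,"mkf":9,"xb":69,"yw":67}}}
After op 8 (add /i/2/h 30): {"am":[[56,73,1],[21,33,99,50]],"i":[{"ap":96,"dl":17,"uxr":56},{"il":30,"q":77,"vp":32},{"e":82,"h":30,"imw":88,"ozw":71,"tei":48}],"mn":{"hrg":[75,81,39,0],"nqz":[29,70],"wg":[2,64,29,28,81]},"xqg":{"b":92,"bs":[63,96],"hr":[19,92,86,55],"w":{"g":54,"mkf":9,"xb":69,"yw":67}}}
After op 9 (replace /mn/wg/1 88): {"am":[[56,73,1],[21,33,99,50]],"i":[{"ap":96,"dl":17,"uxr":56},{"il":30,"q":77,"vp":32},{"e":82,"h":30,"imw":88,"ozw":71,"tei":48}],"mn":{"hrg":[75,81,39,0],"nqz":[29,70],"wg":[2,88,29,28,81]},"xqg":{"b":92,"bs":[63,96],"hr":[19,92,86,55],"w":{"g":54,"mkf":9,"xb":69,"yw":67}}}
After op 10 (add /i/0 9): {"am":[[56,73,1],[21,33,99,50]],"i":[9,{"ap":96,"dl":17,"uxr":56},{"il":30,"q":77,"vp":32},{"e":82,"h":30,"imw":88,"ozw":71,"tei":48}],"mn":{"hrg":[75,81,39,0],"nqz":[29,70],"wg":[2,88,29,28,81]},"xqg":{"b":92,"bs":[63,96],"hr":[19,92,86,55],"w":{"g":54,"mkf":9,"xb":69,"yw":67}}}
After op 11 (add /xqg/hr/0 53): {"am":[[56,73,1],[21,33,99,50]],"i":[9,{"ap":96,"dl":17,"uxr":56},{"il":30,"q":77,"vp":32},{"e":82,"h":30,"imw":88,"ozw":71,"tei":48}],"mn":{"hrg":[75,81,39,0],"nqz":[29,70],"wg":[2,88,29,28,81]},"xqg":{"b":92,"bs":[63,96],"hr":[53,19,92,86,55],"w":{"g":54,"mkf":9,"xb":69,"yw":67}}}

Answer: {"am":[[56,73,1],[21,33,99,50]],"i":[9,{"ap":96,"dl":17,"uxr":56},{"il":30,"q":77,"vp":32},{"e":82,"h":30,"imw":88,"ozw":71,"tei":48}],"mn":{"hrg":[75,81,39,0],"nqz":[29,70],"wg":[2,88,29,28,81]},"xqg":{"b":92,"bs":[63,96],"hr":[53,19,92,86,55],"w":{"g":54,"mkf":9,"xb":69,"yw":67}}}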